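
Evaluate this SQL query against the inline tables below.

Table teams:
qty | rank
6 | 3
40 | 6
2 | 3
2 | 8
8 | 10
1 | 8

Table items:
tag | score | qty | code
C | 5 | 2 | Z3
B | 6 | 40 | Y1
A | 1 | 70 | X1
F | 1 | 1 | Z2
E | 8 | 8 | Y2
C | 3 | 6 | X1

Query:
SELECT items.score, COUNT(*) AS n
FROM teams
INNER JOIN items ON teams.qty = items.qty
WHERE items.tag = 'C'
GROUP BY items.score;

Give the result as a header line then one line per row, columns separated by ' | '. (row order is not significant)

== RESULT ==
items.score | n
3 | 1
5 | 2

Derivation:
After JOIN items (6 rows):
teams.qty | teams.rank | items.tag | items.score | items.qty | items.code
6 | 3 | C | 3 | 6 | X1
40 | 6 | B | 6 | 40 | Y1
2 | 3 | C | 5 | 2 | Z3
2 | 8 | C | 5 | 2 | Z3
8 | 10 | E | 8 | 8 | Y2
1 | 8 | F | 1 | 1 | Z2
After WHERE (3 rows):
teams.qty | teams.rank | items.tag | items.score | items.qty | items.code
6 | 3 | C | 3 | 6 | X1
2 | 3 | C | 5 | 2 | Z3
2 | 8 | C | 5 | 2 | Z3
After GROUP BY (2 rows):
items.score | n
3 | 1
5 | 2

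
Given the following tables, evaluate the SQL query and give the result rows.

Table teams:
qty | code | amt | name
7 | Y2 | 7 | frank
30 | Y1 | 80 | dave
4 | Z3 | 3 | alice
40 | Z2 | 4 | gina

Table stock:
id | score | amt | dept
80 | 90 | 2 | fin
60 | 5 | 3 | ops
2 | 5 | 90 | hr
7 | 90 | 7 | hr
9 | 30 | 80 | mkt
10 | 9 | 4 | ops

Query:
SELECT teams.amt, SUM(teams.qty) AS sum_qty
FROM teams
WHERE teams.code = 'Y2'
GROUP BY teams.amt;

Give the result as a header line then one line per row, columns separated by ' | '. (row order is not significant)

After WHERE (1 rows):
teams.qty | teams.code | teams.amt | teams.name
7 | Y2 | 7 | frank
After GROUP BY (1 rows):
teams.amt | sum_qty
7 | 7

== RESULT ==
teams.amt | sum_qty
7 | 7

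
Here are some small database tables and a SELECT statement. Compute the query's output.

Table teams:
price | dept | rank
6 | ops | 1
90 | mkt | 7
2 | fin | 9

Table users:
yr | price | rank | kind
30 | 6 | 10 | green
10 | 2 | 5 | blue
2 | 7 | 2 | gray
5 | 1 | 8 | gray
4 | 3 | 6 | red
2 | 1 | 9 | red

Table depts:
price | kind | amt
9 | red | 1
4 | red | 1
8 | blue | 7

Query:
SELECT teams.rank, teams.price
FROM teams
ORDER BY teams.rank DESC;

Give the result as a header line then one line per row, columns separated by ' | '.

After SELECT (3 rows):
teams.rank | teams.price
1 | 6
7 | 90
9 | 2
After ORDER BY (3 rows):
teams.rank | teams.price
9 | 2
7 | 90
1 | 6

== RESULT ==
teams.rank | teams.price
9 | 2
7 | 90
1 | 6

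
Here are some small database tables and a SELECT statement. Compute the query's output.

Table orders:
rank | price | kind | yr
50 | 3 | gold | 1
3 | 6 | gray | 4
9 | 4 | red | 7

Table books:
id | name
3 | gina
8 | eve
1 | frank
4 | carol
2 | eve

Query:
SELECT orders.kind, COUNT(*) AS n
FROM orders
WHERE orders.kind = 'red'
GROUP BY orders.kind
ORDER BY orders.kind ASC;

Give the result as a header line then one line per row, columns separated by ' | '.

After WHERE (1 rows):
orders.rank | orders.price | orders.kind | orders.yr
9 | 4 | red | 7
After GROUP BY (1 rows):
orders.kind | n
red | 1
After ORDER BY (1 rows):
orders.kind | n
red | 1

== RESULT ==
orders.kind | n
red | 1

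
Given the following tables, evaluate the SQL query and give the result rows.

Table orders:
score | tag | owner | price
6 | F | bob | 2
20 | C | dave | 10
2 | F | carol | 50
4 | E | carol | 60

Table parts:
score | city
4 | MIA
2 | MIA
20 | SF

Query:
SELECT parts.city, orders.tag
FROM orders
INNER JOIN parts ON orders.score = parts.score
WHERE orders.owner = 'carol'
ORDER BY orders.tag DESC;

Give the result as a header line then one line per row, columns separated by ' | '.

After JOIN parts (3 rows):
orders.score | orders.tag | orders.owner | orders.price | parts.score | parts.city
20 | C | dave | 10 | 20 | SF
2 | F | carol | 50 | 2 | MIA
4 | E | carol | 60 | 4 | MIA
After WHERE (2 rows):
orders.score | orders.tag | orders.owner | orders.price | parts.score | parts.city
2 | F | carol | 50 | 2 | MIA
4 | E | carol | 60 | 4 | MIA
After SELECT (2 rows):
parts.city | orders.tag
MIA | F
MIA | E
After ORDER BY (2 rows):
parts.city | orders.tag
MIA | F
MIA | E

== RESULT ==
parts.city | orders.tag
MIA | F
MIA | E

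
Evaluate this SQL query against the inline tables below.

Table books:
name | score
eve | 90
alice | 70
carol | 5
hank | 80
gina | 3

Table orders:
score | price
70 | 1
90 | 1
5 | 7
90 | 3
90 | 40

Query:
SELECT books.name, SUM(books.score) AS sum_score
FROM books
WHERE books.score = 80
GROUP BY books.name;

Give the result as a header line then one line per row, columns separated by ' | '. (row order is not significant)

== RESULT ==
books.name | sum_score
hank | 80

Derivation:
After WHERE (1 rows):
books.name | books.score
hank | 80
After GROUP BY (1 rows):
books.name | sum_score
hank | 80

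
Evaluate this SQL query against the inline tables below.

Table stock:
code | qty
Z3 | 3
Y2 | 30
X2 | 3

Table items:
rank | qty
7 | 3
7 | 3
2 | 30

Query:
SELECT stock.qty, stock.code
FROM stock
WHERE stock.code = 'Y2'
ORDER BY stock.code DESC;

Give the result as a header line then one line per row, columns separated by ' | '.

After WHERE (1 rows):
stock.code | stock.qty
Y2 | 30
After SELECT (1 rows):
stock.qty | stock.code
30 | Y2
After ORDER BY (1 rows):
stock.qty | stock.code
30 | Y2

== RESULT ==
stock.qty | stock.code
30 | Y2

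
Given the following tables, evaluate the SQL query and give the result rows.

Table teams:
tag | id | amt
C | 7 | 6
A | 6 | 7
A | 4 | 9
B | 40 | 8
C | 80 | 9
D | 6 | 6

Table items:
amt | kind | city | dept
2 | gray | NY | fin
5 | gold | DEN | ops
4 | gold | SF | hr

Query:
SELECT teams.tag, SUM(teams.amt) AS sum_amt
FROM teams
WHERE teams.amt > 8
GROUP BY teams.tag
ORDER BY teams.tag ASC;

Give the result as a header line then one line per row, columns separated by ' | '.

== RESULT ==
teams.tag | sum_amt
A | 9
C | 9

Derivation:
After WHERE (2 rows):
teams.tag | teams.id | teams.amt
A | 4 | 9
C | 80 | 9
After GROUP BY (2 rows):
teams.tag | sum_amt
A | 9
C | 9
After ORDER BY (2 rows):
teams.tag | sum_amt
A | 9
C | 9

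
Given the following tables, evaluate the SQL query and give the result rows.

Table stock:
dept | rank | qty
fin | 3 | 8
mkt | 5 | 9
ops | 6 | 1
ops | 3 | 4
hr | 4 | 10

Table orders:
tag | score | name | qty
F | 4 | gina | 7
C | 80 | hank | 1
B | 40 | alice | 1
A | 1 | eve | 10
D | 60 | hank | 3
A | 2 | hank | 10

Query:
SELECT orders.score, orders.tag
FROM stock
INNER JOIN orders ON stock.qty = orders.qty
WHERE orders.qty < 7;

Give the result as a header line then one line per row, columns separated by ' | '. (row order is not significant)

== RESULT ==
orders.score | orders.tag
80 | C
40 | B

Derivation:
After JOIN orders (4 rows):
stock.dept | stock.rank | stock.qty | orders.tag | orders.score | orders.name | orders.qty
ops | 6 | 1 | C | 80 | hank | 1
ops | 6 | 1 | B | 40 | alice | 1
hr | 4 | 10 | A | 1 | eve | 10
hr | 4 | 10 | A | 2 | hank | 10
After WHERE (2 rows):
stock.dept | stock.rank | stock.qty | orders.tag | orders.score | orders.name | orders.qty
ops | 6 | 1 | C | 80 | hank | 1
ops | 6 | 1 | B | 40 | alice | 1
After SELECT (2 rows):
orders.score | orders.tag
80 | C
40 | B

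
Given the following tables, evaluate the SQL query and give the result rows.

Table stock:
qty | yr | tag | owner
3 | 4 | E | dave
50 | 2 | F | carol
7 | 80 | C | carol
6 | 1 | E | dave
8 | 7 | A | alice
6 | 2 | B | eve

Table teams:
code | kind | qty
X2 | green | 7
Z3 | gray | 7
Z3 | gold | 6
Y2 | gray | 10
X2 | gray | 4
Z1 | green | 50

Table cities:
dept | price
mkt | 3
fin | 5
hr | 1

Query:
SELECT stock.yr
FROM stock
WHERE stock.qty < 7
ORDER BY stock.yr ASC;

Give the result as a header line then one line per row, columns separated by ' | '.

After WHERE (3 rows):
stock.qty | stock.yr | stock.tag | stock.owner
3 | 4 | E | dave
6 | 1 | E | dave
6 | 2 | B | eve
After SELECT (3 rows):
stock.yr
4
1
2
After ORDER BY (3 rows):
stock.yr
1
2
4

== RESULT ==
stock.yr
1
2
4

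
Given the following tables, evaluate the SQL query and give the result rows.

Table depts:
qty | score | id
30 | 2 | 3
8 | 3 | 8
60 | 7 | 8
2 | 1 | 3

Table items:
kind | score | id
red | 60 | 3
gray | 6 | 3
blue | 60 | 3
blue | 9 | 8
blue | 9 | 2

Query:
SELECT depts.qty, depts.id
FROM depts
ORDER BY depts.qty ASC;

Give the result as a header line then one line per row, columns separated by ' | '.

After SELECT (4 rows):
depts.qty | depts.id
30 | 3
8 | 8
60 | 8
2 | 3
After ORDER BY (4 rows):
depts.qty | depts.id
2 | 3
8 | 8
30 | 3
60 | 8

== RESULT ==
depts.qty | depts.id
2 | 3
8 | 8
30 | 3
60 | 8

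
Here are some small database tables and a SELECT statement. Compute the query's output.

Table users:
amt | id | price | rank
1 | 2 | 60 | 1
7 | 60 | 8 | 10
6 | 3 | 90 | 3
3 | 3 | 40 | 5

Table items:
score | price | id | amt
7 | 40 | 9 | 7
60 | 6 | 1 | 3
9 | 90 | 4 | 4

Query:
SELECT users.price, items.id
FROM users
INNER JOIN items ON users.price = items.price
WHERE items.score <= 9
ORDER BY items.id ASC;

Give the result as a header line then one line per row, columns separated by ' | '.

After JOIN items (2 rows):
users.amt | users.id | users.price | users.rank | items.score | items.price | items.id | items.amt
6 | 3 | 90 | 3 | 9 | 90 | 4 | 4
3 | 3 | 40 | 5 | 7 | 40 | 9 | 7
After WHERE (2 rows):
users.amt | users.id | users.price | users.rank | items.score | items.price | items.id | items.amt
6 | 3 | 90 | 3 | 9 | 90 | 4 | 4
3 | 3 | 40 | 5 | 7 | 40 | 9 | 7
After SELECT (2 rows):
users.price | items.id
90 | 4
40 | 9
After ORDER BY (2 rows):
users.price | items.id
90 | 4
40 | 9

== RESULT ==
users.price | items.id
90 | 4
40 | 9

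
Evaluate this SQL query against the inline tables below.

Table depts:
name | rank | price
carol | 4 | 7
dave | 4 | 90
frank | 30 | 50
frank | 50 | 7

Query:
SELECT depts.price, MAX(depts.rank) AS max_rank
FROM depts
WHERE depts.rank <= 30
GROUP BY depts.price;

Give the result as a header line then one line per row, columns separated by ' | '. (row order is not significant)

== RESULT ==
depts.price | max_rank
7 | 4
90 | 4
50 | 30

Derivation:
After WHERE (3 rows):
depts.name | depts.rank | depts.price
carol | 4 | 7
dave | 4 | 90
frank | 30 | 50
After GROUP BY (3 rows):
depts.price | max_rank
7 | 4
90 | 4
50 | 30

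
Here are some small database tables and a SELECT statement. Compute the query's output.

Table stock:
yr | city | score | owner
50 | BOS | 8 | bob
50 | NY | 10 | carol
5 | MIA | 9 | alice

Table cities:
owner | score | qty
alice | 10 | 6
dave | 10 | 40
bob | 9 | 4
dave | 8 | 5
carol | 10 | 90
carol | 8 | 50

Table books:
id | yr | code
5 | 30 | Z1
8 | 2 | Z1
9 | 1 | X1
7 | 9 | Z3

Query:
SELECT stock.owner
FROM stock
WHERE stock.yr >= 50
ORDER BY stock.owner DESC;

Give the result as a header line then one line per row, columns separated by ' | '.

== RESULT ==
stock.owner
carol
bob

Derivation:
After WHERE (2 rows):
stock.yr | stock.city | stock.score | stock.owner
50 | BOS | 8 | bob
50 | NY | 10 | carol
After SELECT (2 rows):
stock.owner
bob
carol
After ORDER BY (2 rows):
stock.owner
carol
bob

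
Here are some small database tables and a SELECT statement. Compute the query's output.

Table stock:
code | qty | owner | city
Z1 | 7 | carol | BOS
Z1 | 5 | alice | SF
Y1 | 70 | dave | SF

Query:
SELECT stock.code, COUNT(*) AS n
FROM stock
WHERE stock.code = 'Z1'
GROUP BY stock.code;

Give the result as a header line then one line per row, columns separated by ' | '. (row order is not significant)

After WHERE (2 rows):
stock.code | stock.qty | stock.owner | stock.city
Z1 | 7 | carol | BOS
Z1 | 5 | alice | SF
After GROUP BY (1 rows):
stock.code | n
Z1 | 2

== RESULT ==
stock.code | n
Z1 | 2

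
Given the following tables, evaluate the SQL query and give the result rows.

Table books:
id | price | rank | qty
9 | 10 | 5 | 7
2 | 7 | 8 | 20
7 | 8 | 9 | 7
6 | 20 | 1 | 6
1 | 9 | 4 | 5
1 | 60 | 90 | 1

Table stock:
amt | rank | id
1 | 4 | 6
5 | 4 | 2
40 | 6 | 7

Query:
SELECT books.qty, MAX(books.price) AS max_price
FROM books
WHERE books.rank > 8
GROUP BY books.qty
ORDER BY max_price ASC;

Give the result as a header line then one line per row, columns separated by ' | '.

After WHERE (2 rows):
books.id | books.price | books.rank | books.qty
7 | 8 | 9 | 7
1 | 60 | 90 | 1
After GROUP BY (2 rows):
books.qty | max_price
7 | 8
1 | 60
After ORDER BY (2 rows):
books.qty | max_price
7 | 8
1 | 60

== RESULT ==
books.qty | max_price
7 | 8
1 | 60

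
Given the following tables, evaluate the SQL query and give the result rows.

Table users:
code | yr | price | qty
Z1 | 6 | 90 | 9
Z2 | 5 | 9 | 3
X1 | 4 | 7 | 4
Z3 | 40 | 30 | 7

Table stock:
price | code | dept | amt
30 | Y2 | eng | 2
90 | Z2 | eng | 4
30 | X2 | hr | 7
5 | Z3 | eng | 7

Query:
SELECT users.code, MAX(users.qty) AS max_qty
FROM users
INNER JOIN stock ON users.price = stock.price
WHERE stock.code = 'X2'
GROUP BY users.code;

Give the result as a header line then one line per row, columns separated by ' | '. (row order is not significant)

After JOIN stock (3 rows):
users.code | users.yr | users.price | users.qty | stock.price | stock.code | stock.dept | stock.amt
Z1 | 6 | 90 | 9 | 90 | Z2 | eng | 4
Z3 | 40 | 30 | 7 | 30 | Y2 | eng | 2
Z3 | 40 | 30 | 7 | 30 | X2 | hr | 7
After WHERE (1 rows):
users.code | users.yr | users.price | users.qty | stock.price | stock.code | stock.dept | stock.amt
Z3 | 40 | 30 | 7 | 30 | X2 | hr | 7
After GROUP BY (1 rows):
users.code | max_qty
Z3 | 7

== RESULT ==
users.code | max_qty
Z3 | 7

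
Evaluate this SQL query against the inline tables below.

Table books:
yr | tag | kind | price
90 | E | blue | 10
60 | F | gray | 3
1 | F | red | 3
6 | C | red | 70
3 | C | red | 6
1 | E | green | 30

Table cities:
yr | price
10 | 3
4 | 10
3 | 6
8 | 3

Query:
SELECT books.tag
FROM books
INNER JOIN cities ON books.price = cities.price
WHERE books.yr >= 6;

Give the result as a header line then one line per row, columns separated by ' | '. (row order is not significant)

After JOIN cities (6 rows):
books.yr | books.tag | books.kind | books.price | cities.yr | cities.price
90 | E | blue | 10 | 4 | 10
60 | F | gray | 3 | 10 | 3
60 | F | gray | 3 | 8 | 3
1 | F | red | 3 | 10 | 3
1 | F | red | 3 | 8 | 3
3 | C | red | 6 | 3 | 6
After WHERE (3 rows):
books.yr | books.tag | books.kind | books.price | cities.yr | cities.price
90 | E | blue | 10 | 4 | 10
60 | F | gray | 3 | 10 | 3
60 | F | gray | 3 | 8 | 3
After SELECT (3 rows):
books.tag
E
F
F

== RESULT ==
books.tag
E
F
F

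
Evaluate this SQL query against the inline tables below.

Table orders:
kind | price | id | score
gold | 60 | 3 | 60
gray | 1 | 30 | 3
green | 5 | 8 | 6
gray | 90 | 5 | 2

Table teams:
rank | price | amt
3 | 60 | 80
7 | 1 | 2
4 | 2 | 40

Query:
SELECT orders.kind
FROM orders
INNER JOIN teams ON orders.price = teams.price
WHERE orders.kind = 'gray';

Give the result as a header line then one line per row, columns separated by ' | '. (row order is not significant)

After JOIN teams (2 rows):
orders.kind | orders.price | orders.id | orders.score | teams.rank | teams.price | teams.amt
gold | 60 | 3 | 60 | 3 | 60 | 80
gray | 1 | 30 | 3 | 7 | 1 | 2
After WHERE (1 rows):
orders.kind | orders.price | orders.id | orders.score | teams.rank | teams.price | teams.amt
gray | 1 | 30 | 3 | 7 | 1 | 2
After SELECT (1 rows):
orders.kind
gray

== RESULT ==
orders.kind
gray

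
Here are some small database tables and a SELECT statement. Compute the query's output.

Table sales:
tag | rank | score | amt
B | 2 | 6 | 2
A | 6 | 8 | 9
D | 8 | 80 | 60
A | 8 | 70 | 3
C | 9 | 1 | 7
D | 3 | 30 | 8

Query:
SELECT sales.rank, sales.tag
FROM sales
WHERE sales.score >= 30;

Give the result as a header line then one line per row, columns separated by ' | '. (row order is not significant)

After WHERE (3 rows):
sales.tag | sales.rank | sales.score | sales.amt
D | 8 | 80 | 60
A | 8 | 70 | 3
D | 3 | 30 | 8
After SELECT (3 rows):
sales.rank | sales.tag
8 | D
8 | A
3 | D

== RESULT ==
sales.rank | sales.tag
8 | D
8 | A
3 | D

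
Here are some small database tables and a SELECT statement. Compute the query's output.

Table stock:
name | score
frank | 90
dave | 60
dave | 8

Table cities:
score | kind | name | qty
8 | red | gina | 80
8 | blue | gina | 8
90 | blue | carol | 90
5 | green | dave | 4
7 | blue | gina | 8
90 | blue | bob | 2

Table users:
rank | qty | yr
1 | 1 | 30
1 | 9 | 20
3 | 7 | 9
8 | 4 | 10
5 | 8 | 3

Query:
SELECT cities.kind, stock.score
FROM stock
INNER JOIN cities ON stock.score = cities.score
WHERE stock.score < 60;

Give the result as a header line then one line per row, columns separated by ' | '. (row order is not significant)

== RESULT ==
cities.kind | stock.score
red | 8
blue | 8

Derivation:
After JOIN cities (4 rows):
stock.name | stock.score | cities.score | cities.kind | cities.name | cities.qty
frank | 90 | 90 | blue | carol | 90
frank | 90 | 90 | blue | bob | 2
dave | 8 | 8 | red | gina | 80
dave | 8 | 8 | blue | gina | 8
After WHERE (2 rows):
stock.name | stock.score | cities.score | cities.kind | cities.name | cities.qty
dave | 8 | 8 | red | gina | 80
dave | 8 | 8 | blue | gina | 8
After SELECT (2 rows):
cities.kind | stock.score
red | 8
blue | 8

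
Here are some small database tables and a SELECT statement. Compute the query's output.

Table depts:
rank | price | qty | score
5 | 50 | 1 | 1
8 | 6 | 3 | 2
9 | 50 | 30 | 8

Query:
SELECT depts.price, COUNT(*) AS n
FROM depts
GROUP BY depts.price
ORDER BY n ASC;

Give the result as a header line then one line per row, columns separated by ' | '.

After GROUP BY (2 rows):
depts.price | n
50 | 2
6 | 1
After ORDER BY (2 rows):
depts.price | n
6 | 1
50 | 2

== RESULT ==
depts.price | n
6 | 1
50 | 2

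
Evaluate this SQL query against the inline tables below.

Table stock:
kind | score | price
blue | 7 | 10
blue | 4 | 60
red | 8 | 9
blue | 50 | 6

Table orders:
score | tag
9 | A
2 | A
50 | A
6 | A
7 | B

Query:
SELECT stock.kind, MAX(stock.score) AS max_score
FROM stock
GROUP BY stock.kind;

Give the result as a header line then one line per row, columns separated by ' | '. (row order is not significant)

After GROUP BY (2 rows):
stock.kind | max_score
blue | 50
red | 8

== RESULT ==
stock.kind | max_score
blue | 50
red | 8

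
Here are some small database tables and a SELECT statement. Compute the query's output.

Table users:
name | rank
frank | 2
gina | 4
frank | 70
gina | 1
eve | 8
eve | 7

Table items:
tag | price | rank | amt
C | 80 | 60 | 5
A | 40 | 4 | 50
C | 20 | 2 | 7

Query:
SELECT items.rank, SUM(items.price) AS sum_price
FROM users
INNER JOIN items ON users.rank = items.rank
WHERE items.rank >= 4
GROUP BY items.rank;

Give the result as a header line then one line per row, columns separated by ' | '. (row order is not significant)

After JOIN items (2 rows):
users.name | users.rank | items.tag | items.price | items.rank | items.amt
frank | 2 | C | 20 | 2 | 7
gina | 4 | A | 40 | 4 | 50
After WHERE (1 rows):
users.name | users.rank | items.tag | items.price | items.rank | items.amt
gina | 4 | A | 40 | 4 | 50
After GROUP BY (1 rows):
items.rank | sum_price
4 | 40

== RESULT ==
items.rank | sum_price
4 | 40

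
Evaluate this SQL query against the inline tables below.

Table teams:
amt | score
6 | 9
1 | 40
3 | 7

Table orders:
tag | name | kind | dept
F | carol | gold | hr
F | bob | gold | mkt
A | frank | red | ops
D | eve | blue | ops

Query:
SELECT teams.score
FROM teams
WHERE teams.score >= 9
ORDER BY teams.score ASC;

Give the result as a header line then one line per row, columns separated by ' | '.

After WHERE (2 rows):
teams.amt | teams.score
6 | 9
1 | 40
After SELECT (2 rows):
teams.score
9
40
After ORDER BY (2 rows):
teams.score
9
40

== RESULT ==
teams.score
9
40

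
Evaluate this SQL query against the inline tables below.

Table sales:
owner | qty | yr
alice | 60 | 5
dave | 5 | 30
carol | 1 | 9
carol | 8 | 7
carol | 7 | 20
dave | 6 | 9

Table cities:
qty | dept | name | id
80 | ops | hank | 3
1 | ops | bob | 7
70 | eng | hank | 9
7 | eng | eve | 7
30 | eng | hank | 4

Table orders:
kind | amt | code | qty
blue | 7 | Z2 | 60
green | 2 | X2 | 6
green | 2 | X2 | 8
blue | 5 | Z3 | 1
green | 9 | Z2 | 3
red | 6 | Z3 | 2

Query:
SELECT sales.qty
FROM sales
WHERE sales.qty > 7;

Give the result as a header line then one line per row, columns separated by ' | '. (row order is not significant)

== RESULT ==
sales.qty
60
8

Derivation:
After WHERE (2 rows):
sales.owner | sales.qty | sales.yr
alice | 60 | 5
carol | 8 | 7
After SELECT (2 rows):
sales.qty
60
8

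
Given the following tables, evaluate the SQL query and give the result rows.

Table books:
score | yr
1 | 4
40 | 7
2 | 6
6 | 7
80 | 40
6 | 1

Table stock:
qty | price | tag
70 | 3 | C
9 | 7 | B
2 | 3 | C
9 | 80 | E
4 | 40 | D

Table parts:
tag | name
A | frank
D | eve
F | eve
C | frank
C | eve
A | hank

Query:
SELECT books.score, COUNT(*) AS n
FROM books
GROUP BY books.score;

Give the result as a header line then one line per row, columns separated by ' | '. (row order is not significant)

After GROUP BY (5 rows):
books.score | n
1 | 1
40 | 1
2 | 1
6 | 2
80 | 1

== RESULT ==
books.score | n
1 | 1
40 | 1
2 | 1
6 | 2
80 | 1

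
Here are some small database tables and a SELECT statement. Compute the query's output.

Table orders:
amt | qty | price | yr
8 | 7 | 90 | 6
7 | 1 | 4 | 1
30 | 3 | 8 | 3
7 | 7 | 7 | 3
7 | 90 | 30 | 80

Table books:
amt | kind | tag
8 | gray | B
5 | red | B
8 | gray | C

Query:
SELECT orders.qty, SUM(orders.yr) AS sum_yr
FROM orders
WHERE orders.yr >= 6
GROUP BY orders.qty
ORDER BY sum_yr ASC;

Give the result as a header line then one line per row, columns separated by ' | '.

== RESULT ==
orders.qty | sum_yr
7 | 6
90 | 80

Derivation:
After WHERE (2 rows):
orders.amt | orders.qty | orders.price | orders.yr
8 | 7 | 90 | 6
7 | 90 | 30 | 80
After GROUP BY (2 rows):
orders.qty | sum_yr
7 | 6
90 | 80
After ORDER BY (2 rows):
orders.qty | sum_yr
7 | 6
90 | 80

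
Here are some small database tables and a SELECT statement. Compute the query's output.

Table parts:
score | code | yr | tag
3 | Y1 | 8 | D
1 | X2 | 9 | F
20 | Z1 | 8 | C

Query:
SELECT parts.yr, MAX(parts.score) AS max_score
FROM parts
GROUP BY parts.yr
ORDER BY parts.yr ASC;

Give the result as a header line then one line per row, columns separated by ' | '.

== RESULT ==
parts.yr | max_score
8 | 20
9 | 1

Derivation:
After GROUP BY (2 rows):
parts.yr | max_score
8 | 20
9 | 1
After ORDER BY (2 rows):
parts.yr | max_score
8 | 20
9 | 1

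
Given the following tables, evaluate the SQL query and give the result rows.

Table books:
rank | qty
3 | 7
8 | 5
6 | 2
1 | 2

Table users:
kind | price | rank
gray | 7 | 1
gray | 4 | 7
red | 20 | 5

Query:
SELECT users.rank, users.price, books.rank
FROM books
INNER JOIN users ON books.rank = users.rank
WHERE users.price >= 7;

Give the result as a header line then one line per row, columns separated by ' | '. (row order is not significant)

== RESULT ==
users.rank | users.price | books.rank
1 | 7 | 1

Derivation:
After JOIN users (1 rows):
books.rank | books.qty | users.kind | users.price | users.rank
1 | 2 | gray | 7 | 1
After WHERE (1 rows):
books.rank | books.qty | users.kind | users.price | users.rank
1 | 2 | gray | 7 | 1
After SELECT (1 rows):
users.rank | users.price | books.rank
1 | 7 | 1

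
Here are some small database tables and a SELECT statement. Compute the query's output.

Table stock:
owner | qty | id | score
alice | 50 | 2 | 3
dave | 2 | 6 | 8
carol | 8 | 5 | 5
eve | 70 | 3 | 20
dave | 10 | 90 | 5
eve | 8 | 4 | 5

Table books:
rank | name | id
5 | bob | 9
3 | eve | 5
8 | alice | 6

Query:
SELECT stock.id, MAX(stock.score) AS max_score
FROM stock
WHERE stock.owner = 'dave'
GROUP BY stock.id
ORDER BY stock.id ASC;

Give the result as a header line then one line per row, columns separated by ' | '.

== RESULT ==
stock.id | max_score
6 | 8
90 | 5

Derivation:
After WHERE (2 rows):
stock.owner | stock.qty | stock.id | stock.score
dave | 2 | 6 | 8
dave | 10 | 90 | 5
After GROUP BY (2 rows):
stock.id | max_score
6 | 8
90 | 5
After ORDER BY (2 rows):
stock.id | max_score
6 | 8
90 | 5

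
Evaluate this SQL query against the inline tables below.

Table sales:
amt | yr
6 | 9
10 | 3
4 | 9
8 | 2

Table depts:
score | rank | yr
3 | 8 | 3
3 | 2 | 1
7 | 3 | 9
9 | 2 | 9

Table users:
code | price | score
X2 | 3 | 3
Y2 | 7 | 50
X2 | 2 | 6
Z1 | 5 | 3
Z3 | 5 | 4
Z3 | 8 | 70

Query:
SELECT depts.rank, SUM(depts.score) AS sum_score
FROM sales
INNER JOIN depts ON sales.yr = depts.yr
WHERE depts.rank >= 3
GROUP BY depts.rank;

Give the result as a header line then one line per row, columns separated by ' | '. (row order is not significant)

After JOIN depts (5 rows):
sales.amt | sales.yr | depts.score | depts.rank | depts.yr
6 | 9 | 7 | 3 | 9
6 | 9 | 9 | 2 | 9
10 | 3 | 3 | 8 | 3
4 | 9 | 7 | 3 | 9
4 | 9 | 9 | 2 | 9
After WHERE (3 rows):
sales.amt | sales.yr | depts.score | depts.rank | depts.yr
6 | 9 | 7 | 3 | 9
10 | 3 | 3 | 8 | 3
4 | 9 | 7 | 3 | 9
After GROUP BY (2 rows):
depts.rank | sum_score
3 | 14
8 | 3

== RESULT ==
depts.rank | sum_score
3 | 14
8 | 3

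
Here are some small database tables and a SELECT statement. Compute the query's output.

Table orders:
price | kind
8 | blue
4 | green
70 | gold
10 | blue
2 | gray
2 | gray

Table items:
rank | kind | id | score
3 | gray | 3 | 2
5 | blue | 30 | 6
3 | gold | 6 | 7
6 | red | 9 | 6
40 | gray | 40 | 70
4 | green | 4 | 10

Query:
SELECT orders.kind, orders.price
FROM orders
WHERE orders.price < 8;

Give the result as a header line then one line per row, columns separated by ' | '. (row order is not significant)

After WHERE (3 rows):
orders.price | orders.kind
4 | green
2 | gray
2 | gray
After SELECT (3 rows):
orders.kind | orders.price
green | 4
gray | 2
gray | 2

== RESULT ==
orders.kind | orders.price
green | 4
gray | 2
gray | 2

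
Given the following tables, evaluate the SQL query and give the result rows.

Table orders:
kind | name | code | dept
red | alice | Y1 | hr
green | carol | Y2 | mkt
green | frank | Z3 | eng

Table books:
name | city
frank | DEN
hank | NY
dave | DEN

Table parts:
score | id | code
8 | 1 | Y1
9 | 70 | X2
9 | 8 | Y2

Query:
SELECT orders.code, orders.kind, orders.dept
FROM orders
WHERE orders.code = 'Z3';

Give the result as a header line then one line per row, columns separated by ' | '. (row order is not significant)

After WHERE (1 rows):
orders.kind | orders.name | orders.code | orders.dept
green | frank | Z3 | eng
After SELECT (1 rows):
orders.code | orders.kind | orders.dept
Z3 | green | eng

== RESULT ==
orders.code | orders.kind | orders.dept
Z3 | green | eng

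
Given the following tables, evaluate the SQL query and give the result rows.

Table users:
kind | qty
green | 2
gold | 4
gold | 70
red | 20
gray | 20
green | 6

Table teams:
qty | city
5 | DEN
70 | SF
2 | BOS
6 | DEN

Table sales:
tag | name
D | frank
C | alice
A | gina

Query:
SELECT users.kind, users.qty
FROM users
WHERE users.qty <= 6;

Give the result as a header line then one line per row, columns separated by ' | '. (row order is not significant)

After WHERE (3 rows):
users.kind | users.qty
green | 2
gold | 4
green | 6
After SELECT (3 rows):
users.kind | users.qty
green | 2
gold | 4
green | 6

== RESULT ==
users.kind | users.qty
green | 2
gold | 4
green | 6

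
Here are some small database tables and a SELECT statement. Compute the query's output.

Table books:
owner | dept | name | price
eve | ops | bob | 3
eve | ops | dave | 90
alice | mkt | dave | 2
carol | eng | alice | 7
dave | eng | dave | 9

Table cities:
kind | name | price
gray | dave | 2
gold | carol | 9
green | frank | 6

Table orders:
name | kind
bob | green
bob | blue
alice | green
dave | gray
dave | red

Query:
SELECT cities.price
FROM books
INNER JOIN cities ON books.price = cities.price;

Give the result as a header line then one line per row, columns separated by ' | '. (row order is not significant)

After JOIN cities (2 rows):
books.owner | books.dept | books.name | books.price | cities.kind | cities.name | cities.price
alice | mkt | dave | 2 | gray | dave | 2
dave | eng | dave | 9 | gold | carol | 9
After SELECT (2 rows):
cities.price
2
9

== RESULT ==
cities.price
2
9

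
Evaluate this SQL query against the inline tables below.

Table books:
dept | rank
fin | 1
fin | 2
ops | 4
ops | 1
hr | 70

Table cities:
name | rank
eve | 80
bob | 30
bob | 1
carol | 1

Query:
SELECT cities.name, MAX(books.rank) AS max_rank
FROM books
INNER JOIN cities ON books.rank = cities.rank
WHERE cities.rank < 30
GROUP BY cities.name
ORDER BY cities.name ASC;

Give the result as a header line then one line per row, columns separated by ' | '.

== RESULT ==
cities.name | max_rank
bob | 1
carol | 1

Derivation:
After JOIN cities (4 rows):
books.dept | books.rank | cities.name | cities.rank
fin | 1 | bob | 1
fin | 1 | carol | 1
ops | 1 | bob | 1
ops | 1 | carol | 1
After WHERE (4 rows):
books.dept | books.rank | cities.name | cities.rank
fin | 1 | bob | 1
fin | 1 | carol | 1
ops | 1 | bob | 1
ops | 1 | carol | 1
After GROUP BY (2 rows):
cities.name | max_rank
bob | 1
carol | 1
After ORDER BY (2 rows):
cities.name | max_rank
bob | 1
carol | 1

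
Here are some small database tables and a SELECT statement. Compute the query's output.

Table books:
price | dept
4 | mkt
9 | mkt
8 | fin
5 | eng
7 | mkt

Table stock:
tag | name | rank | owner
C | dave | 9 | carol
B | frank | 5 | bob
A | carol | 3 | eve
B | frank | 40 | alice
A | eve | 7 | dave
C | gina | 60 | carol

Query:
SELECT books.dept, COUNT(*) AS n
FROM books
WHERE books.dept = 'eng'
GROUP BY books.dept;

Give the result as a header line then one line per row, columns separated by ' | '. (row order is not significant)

== RESULT ==
books.dept | n
eng | 1

Derivation:
After WHERE (1 rows):
books.price | books.dept
5 | eng
After GROUP BY (1 rows):
books.dept | n
eng | 1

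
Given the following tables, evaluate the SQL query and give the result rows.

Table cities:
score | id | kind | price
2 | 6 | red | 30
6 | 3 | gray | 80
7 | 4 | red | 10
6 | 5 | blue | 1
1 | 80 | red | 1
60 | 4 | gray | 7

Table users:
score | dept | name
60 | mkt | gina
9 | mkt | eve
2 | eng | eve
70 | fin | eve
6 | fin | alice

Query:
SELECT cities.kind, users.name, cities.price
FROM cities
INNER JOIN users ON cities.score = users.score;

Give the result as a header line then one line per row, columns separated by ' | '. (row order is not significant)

== RESULT ==
cities.kind | users.name | cities.price
red | eve | 30
gray | alice | 80
blue | alice | 1
gray | gina | 7

Derivation:
After JOIN users (4 rows):
cities.score | cities.id | cities.kind | cities.price | users.score | users.dept | users.name
2 | 6 | red | 30 | 2 | eng | eve
6 | 3 | gray | 80 | 6 | fin | alice
6 | 5 | blue | 1 | 6 | fin | alice
60 | 4 | gray | 7 | 60 | mkt | gina
After SELECT (4 rows):
cities.kind | users.name | cities.price
red | eve | 30
gray | alice | 80
blue | alice | 1
gray | gina | 7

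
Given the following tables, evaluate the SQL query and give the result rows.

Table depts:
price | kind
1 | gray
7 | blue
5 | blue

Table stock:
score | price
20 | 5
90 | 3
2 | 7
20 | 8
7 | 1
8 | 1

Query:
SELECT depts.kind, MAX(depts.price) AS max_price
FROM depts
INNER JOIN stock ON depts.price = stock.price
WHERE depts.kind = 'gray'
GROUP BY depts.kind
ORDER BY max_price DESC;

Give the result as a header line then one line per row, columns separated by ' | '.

== RESULT ==
depts.kind | max_price
gray | 1

Derivation:
After JOIN stock (4 rows):
depts.price | depts.kind | stock.score | stock.price
1 | gray | 7 | 1
1 | gray | 8 | 1
7 | blue | 2 | 7
5 | blue | 20 | 5
After WHERE (2 rows):
depts.price | depts.kind | stock.score | stock.price
1 | gray | 7 | 1
1 | gray | 8 | 1
After GROUP BY (1 rows):
depts.kind | max_price
gray | 1
After ORDER BY (1 rows):
depts.kind | max_price
gray | 1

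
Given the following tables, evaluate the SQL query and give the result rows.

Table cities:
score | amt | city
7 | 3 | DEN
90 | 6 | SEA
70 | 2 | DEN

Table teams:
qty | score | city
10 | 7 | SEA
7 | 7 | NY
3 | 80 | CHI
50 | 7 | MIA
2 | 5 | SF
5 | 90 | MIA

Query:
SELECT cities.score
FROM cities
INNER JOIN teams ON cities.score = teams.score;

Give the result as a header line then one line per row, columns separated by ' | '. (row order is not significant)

== RESULT ==
cities.score
7
7
7
90

Derivation:
After JOIN teams (4 rows):
cities.score | cities.amt | cities.city | teams.qty | teams.score | teams.city
7 | 3 | DEN | 10 | 7 | SEA
7 | 3 | DEN | 7 | 7 | NY
7 | 3 | DEN | 50 | 7 | MIA
90 | 6 | SEA | 5 | 90 | MIA
After SELECT (4 rows):
cities.score
7
7
7
90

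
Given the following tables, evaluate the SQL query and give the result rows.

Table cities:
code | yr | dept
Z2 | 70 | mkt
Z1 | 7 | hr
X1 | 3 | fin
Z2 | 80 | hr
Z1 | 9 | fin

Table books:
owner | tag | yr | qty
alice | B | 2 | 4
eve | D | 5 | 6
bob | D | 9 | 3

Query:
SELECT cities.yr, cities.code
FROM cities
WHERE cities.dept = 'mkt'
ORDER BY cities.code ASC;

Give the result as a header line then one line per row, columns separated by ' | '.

== RESULT ==
cities.yr | cities.code
70 | Z2

Derivation:
After WHERE (1 rows):
cities.code | cities.yr | cities.dept
Z2 | 70 | mkt
After SELECT (1 rows):
cities.yr | cities.code
70 | Z2
After ORDER BY (1 rows):
cities.yr | cities.code
70 | Z2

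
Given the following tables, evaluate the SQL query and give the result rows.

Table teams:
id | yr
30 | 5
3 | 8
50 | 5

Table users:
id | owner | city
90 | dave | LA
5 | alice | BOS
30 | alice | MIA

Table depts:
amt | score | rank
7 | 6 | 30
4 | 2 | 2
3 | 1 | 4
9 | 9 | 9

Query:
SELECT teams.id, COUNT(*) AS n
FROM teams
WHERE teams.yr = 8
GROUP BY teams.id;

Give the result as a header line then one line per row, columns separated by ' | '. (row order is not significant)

After WHERE (1 rows):
teams.id | teams.yr
3 | 8
After GROUP BY (1 rows):
teams.id | n
3 | 1

== RESULT ==
teams.id | n
3 | 1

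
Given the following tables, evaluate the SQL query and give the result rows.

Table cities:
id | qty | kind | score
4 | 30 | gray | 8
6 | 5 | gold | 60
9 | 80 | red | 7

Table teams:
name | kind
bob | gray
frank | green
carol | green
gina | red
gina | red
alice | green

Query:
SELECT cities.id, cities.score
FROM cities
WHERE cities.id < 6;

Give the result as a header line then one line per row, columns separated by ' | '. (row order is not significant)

After WHERE (1 rows):
cities.id | cities.qty | cities.kind | cities.score
4 | 30 | gray | 8
After SELECT (1 rows):
cities.id | cities.score
4 | 8

== RESULT ==
cities.id | cities.score
4 | 8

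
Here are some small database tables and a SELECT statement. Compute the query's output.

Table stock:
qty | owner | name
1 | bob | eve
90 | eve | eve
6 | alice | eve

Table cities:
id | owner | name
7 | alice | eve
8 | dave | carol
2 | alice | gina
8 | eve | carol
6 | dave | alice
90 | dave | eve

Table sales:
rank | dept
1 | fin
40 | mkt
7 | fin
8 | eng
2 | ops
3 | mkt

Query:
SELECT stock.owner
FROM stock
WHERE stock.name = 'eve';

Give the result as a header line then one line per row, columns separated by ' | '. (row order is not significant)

== RESULT ==
stock.owner
bob
eve
alice

Derivation:
After WHERE (3 rows):
stock.qty | stock.owner | stock.name
1 | bob | eve
90 | eve | eve
6 | alice | eve
After SELECT (3 rows):
stock.owner
bob
eve
alice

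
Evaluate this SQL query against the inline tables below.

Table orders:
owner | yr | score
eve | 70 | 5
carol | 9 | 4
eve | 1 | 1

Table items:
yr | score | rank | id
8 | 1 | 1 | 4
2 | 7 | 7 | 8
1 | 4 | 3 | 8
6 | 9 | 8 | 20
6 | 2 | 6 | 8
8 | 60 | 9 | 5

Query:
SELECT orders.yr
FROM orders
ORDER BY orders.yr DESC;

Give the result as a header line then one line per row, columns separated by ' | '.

After SELECT (3 rows):
orders.yr
70
9
1
After ORDER BY (3 rows):
orders.yr
70
9
1

== RESULT ==
orders.yr
70
9
1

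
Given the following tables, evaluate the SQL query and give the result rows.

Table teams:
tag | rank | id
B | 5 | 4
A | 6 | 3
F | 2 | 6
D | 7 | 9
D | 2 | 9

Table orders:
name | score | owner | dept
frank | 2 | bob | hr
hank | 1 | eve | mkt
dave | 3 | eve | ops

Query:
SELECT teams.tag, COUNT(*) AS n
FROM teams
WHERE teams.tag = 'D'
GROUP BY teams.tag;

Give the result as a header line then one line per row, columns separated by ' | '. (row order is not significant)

After WHERE (2 rows):
teams.tag | teams.rank | teams.id
D | 7 | 9
D | 2 | 9
After GROUP BY (1 rows):
teams.tag | n
D | 2

== RESULT ==
teams.tag | n
D | 2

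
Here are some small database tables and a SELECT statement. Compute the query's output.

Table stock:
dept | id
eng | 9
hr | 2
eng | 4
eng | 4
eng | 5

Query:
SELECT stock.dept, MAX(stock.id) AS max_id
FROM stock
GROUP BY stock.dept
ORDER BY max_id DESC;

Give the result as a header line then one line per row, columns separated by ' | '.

After GROUP BY (2 rows):
stock.dept | max_id
eng | 9
hr | 2
After ORDER BY (2 rows):
stock.dept | max_id
eng | 9
hr | 2

== RESULT ==
stock.dept | max_id
eng | 9
hr | 2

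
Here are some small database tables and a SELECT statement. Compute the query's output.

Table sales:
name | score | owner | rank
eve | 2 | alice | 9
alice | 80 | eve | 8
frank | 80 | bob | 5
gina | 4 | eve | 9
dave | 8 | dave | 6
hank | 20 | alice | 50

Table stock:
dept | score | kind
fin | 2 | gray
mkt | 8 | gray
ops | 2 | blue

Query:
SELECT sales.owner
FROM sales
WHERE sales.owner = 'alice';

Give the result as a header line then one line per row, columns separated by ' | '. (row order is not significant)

After WHERE (2 rows):
sales.name | sales.score | sales.owner | sales.rank
eve | 2 | alice | 9
hank | 20 | alice | 50
After SELECT (2 rows):
sales.owner
alice
alice

== RESULT ==
sales.owner
alice
alice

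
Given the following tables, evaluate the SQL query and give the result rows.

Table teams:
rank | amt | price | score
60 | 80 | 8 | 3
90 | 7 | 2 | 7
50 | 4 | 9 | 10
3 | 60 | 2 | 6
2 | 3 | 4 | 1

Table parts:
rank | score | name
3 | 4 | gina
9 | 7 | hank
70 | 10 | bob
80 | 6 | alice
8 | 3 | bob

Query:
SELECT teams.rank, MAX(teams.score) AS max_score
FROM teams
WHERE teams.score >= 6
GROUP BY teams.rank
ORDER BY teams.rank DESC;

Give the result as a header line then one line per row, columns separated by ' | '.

== RESULT ==
teams.rank | max_score
90 | 7
50 | 10
3 | 6

Derivation:
After WHERE (3 rows):
teams.rank | teams.amt | teams.price | teams.score
90 | 7 | 2 | 7
50 | 4 | 9 | 10
3 | 60 | 2 | 6
After GROUP BY (3 rows):
teams.rank | max_score
90 | 7
50 | 10
3 | 6
After ORDER BY (3 rows):
teams.rank | max_score
90 | 7
50 | 10
3 | 6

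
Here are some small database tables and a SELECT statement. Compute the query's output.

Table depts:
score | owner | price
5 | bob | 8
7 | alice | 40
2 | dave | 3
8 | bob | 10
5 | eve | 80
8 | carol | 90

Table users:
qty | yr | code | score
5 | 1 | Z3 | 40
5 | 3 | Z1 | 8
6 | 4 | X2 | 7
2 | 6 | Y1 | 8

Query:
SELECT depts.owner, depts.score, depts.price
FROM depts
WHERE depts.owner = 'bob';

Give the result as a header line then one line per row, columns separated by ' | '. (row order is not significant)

== RESULT ==
depts.owner | depts.score | depts.price
bob | 5 | 8
bob | 8 | 10

Derivation:
After WHERE (2 rows):
depts.score | depts.owner | depts.price
5 | bob | 8
8 | bob | 10
After SELECT (2 rows):
depts.owner | depts.score | depts.price
bob | 5 | 8
bob | 8 | 10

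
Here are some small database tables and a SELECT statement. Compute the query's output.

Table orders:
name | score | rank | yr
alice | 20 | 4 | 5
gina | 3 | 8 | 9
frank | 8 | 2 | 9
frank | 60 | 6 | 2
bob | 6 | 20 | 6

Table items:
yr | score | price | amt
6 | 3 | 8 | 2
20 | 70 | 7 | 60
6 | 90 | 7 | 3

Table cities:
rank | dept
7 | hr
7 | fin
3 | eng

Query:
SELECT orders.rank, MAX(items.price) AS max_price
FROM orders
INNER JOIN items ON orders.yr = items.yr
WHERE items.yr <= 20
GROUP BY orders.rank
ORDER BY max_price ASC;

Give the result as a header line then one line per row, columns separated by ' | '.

== RESULT ==
orders.rank | max_price
20 | 8

Derivation:
After JOIN items (2 rows):
orders.name | orders.score | orders.rank | orders.yr | items.yr | items.score | items.price | items.amt
bob | 6 | 20 | 6 | 6 | 3 | 8 | 2
bob | 6 | 20 | 6 | 6 | 90 | 7 | 3
After WHERE (2 rows):
orders.name | orders.score | orders.rank | orders.yr | items.yr | items.score | items.price | items.amt
bob | 6 | 20 | 6 | 6 | 3 | 8 | 2
bob | 6 | 20 | 6 | 6 | 90 | 7 | 3
After GROUP BY (1 rows):
orders.rank | max_price
20 | 8
After ORDER BY (1 rows):
orders.rank | max_price
20 | 8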